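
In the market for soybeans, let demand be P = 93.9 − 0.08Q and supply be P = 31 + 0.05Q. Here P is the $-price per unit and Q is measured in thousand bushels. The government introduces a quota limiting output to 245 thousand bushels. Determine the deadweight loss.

Competitive equilibrium: 93.9 − 0.08Q = 31 + 0.05Q → Q* = 483.8462, P* = 55.1923.
At Q = 245: demand price = 93.9 − 0.08·245 = 74.3; supply price = 31 + 0.05·245 = 43.25.
ΔQ = 483.8462 − 245 = 238.8462; wedge = 74.3 − 43.25 = 31.05.
DWL = ½ × 238.8462 × 31.05 = $3708.09 thousand.

$3708.09 thousand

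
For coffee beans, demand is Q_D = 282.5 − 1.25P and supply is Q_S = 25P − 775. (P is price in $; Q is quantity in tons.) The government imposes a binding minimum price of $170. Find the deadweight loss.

In inverse form: demand P = 226 − 0.8Q, supply P = 31 + 0.04Q.
Competitive equilibrium: 226 − 0.8Q = 31 + 0.04Q → Q* = 232.1429, P* = 40.2857.
At the floor P = 170, quantity demanded = (226 − 170)/0.8 = 70.
Sellers' marginal cost at Q' = 70: 31 + 0.04·70 = 33.8.
ΔQ = 232.1429 − 70 = 162.1429; wedge = 170 − 33.8 = 136.2.
DWL = ½ × 162.1429 × 136.2 = $11041.93.

$11041.93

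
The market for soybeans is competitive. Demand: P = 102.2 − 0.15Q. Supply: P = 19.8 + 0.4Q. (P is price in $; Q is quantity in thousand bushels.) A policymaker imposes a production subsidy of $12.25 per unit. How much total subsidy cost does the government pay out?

Competitive equilibrium: 102.2 − 0.15Q = 19.8 + 0.4Q → Q* = 149.8182, P* = 79.7273.
The subsidy lowers effective supply by 12.25: P = 7.55 + 0.4Q.
New quantity: 102.2 − 0.15Q = 7.55 + 0.4Q → Q' = 172.0909.
Total subsidy cost = 12.25 × 172.0909 = $2108.11 thousand.

$2108.11 thousand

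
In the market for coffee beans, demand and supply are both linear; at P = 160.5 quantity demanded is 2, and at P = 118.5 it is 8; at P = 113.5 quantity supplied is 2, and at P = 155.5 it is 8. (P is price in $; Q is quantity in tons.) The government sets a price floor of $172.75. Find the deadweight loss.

$182.58

Demand slope = (118.5 − 160.5)/(8 − 2) = −7, so P = 174.5 − 7Q.
Supply slope = (155.5 − 113.5)/(8 − 2) = 7, so P = 99.5 + 7Q.
Competitive equilibrium: 174.5 − 7Q = 99.5 + 7Q → Q* = 5.3571, P* = 137.
At the floor P = 172.75, quantity demanded = (174.5 − 172.75)/7 = 0.25.
Sellers' marginal cost at Q' = 0.25: 99.5 + 7·0.25 = 101.25.
ΔQ = 5.3571 − 0.25 = 5.1071; wedge = 172.75 − 101.25 = 71.5.
The triangle = ½ × 5.1071 × 71.5 = $182.58.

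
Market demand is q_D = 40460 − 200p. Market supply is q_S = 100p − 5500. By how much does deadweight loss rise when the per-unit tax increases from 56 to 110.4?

In inverse form: demand p = 202.3 − 0.005q, supply p = 55 + 0.01q.
Competitive equilibrium: 202.3 − 0.005q = 55 + 0.01q → q* = 9820, p* = 153.2.
For a per-unit tax t: Δq = t/0.015, so DWL = ½·t·(t/0.015) = t²/0.03.
At t = 56: DWL = 104533.333. At t = 110.4: DWL = 406272.
Increase = 406272 − 104533.333 = 301738.67.

301738.67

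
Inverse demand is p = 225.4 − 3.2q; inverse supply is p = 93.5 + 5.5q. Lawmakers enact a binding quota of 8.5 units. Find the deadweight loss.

Competitive equilibrium: 225.4 − 3.2q = 93.5 + 5.5q → q* = 15.1609, p* = 176.8851.
At q = 8.5: demand price = 225.4 − 3.2·8.5 = 198.2; supply price = 93.5 + 5.5·8.5 = 140.25.
Δq = 15.1609 − 8.5 = 6.6609; wedge = 198.2 − 140.25 = 57.95.
DWL = ½ × 6.6609 × 57.95 = 193.

193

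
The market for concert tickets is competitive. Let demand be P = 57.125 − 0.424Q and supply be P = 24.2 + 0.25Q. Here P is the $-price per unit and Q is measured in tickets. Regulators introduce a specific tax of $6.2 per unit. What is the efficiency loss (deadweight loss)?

$28.52

Competitive equilibrium: 57.125 − 0.424Q = 24.2 + 0.25Q → Q* = 48.8501, P* = 36.4125.
With the tax, the buyer price exceeds the seller price by 6.2: (57.125 − 0.424Q) − (24.2 + 0.25Q) = 6.2 → Q' = 39.6513.
ΔQ = 48.8501 − 39.6513 = 9.1988; the wedge equals the tax, 6.2.
Welfare loss = ½ × 9.1988 × 6.2 = $28.52.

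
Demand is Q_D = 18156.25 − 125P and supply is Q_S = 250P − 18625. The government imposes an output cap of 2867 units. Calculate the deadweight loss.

55042.99

In inverse form: demand P = 145.25 − 0.008Q, supply P = 74.5 + 0.004Q.
Competitive equilibrium: 145.25 − 0.008Q = 74.5 + 0.004Q → Q* = 5895.8333, P* = 98.0833.
At Q = 2867: demand price = 145.25 − 0.008·2867 = 122.314; supply price = 74.5 + 0.004·2867 = 85.968.
ΔQ = 5895.8333 − 2867 = 3028.8333; wedge = 122.314 − 85.968 = 36.346.
The triangle = ½ × 3028.8333 × 36.346 = 55042.99.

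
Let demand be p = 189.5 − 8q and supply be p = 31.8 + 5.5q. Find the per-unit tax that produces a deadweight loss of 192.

Competitive equilibrium: 189.5 − 8q = 31.8 + 5.5q → q* = 11.6815, p* = 96.0481.
A tax t gives Δq = t/13.5 and wedge t, so DWL = t²/27.
t²/27 = 192 → t² = 5184 → t = 72.

72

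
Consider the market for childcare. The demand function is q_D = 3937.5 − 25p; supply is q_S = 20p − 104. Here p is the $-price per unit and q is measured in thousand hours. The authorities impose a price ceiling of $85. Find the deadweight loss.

In inverse form: demand p = 157.5 − 0.04q, supply p = 5.2 + 0.05q.
Competitive equilibrium: 157.5 − 0.04q = 5.2 + 0.05q → q* = 1692.2222, p* = 89.8111.
At the ceiling p = 85, quantity supplied = (85 − 5.2)/0.05 = 1596.
Willingness to pay at q' = 1596: 157.5 − 0.04·1596 = 93.66.
Δq = 1692.2222 − 1596 = 96.2222; wedge = 93.66 − 85 = 8.66.
DWL = ½ × 96.2222 × 8.66 = $416.64 thousand.

$416.64 thousand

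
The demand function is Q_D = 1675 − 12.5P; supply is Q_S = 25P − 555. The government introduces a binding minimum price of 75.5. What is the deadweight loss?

2410.01

In inverse form: demand P = 134 − 0.08Q, supply P = 22.2 + 0.04Q.
Competitive equilibrium: 134 − 0.08Q = 22.2 + 0.04Q → Q* = 931.6667, P* = 59.4667.
At the floor P = 75.5, quantity demanded = (134 − 75.5)/0.08 = 731.25.
Sellers' marginal cost at Q' = 731.25: 22.2 + 0.04·731.25 = 51.45.
ΔQ = 931.6667 − 731.25 = 200.4167; wedge = 75.5 − 51.45 = 24.05.
Welfare loss = ½ × 200.4167 × 24.05 = 2410.01.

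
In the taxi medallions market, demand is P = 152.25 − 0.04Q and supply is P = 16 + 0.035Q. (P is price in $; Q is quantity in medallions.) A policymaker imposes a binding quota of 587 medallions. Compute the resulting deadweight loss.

Competitive equilibrium: 152.25 − 0.04Q = 16 + 0.035Q → Q* = 1816.66667, P* = 79.58333.
At Q = 587: demand price = 152.25 − 0.04·587 = 128.77; supply price = 16 + 0.035·587 = 36.545.
ΔQ = 1816.66667 − 587 = 1229.66667; wedge = 128.77 − 36.545 = 92.225.
DWL = ½ × 1229.66667 × 92.225 = $56703.

$56703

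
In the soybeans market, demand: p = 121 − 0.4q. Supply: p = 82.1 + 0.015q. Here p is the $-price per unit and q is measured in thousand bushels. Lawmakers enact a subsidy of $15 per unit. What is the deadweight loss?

$271.08 thousand

Competitive equilibrium: 121 − 0.4q = 82.1 + 0.015q → q* = 93.7349, p* = 83.506.
The subsidy lowers effective supply by 15: p = 67.1 + 0.015q.
New quantity: 121 − 0.4q = 67.1 + 0.015q → q' = 129.8795.
Overproduction Δq = 129.8795 − 93.7349 = 36.1446; wedge = subsidy = 15.
Deadweight loss = ½ × 36.1446 × 15 = $271.08 thousand.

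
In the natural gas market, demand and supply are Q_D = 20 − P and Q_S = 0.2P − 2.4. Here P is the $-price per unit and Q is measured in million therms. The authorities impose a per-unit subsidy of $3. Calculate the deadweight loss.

$0.75 million

In inverse form: demand P = 20 − Q, supply P = 12 + 5Q.
Competitive equilibrium: 20 − Q = 12 + 5Q → Q* = 1.3333, P* = 18.6667.
The subsidy lowers effective supply by 3: P = 9 + 5Q.
New quantity: 20 − Q = 9 + 5Q → Q' = 1.8333.
Overproduction ΔQ = 1.8333 − 1.3333 = 0.5; wedge = subsidy = 3.
Welfare loss = ½ × 0.5 × 3 = $0.75 million.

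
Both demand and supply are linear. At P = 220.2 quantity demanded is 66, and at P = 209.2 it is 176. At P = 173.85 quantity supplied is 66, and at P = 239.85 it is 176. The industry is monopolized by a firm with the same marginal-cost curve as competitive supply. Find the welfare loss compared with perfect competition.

95.60

Demand slope = (209.2 − 220.2)/(176 − 66) = −0.1, so P = 226.8 − 0.1Q.
Supply slope = (239.85 − 173.85)/(176 − 66) = 0.6, so P = 134.25 + 0.6Q.
Competitive equilibrium: 226.8 − 0.1Q = 134.25 + 0.6Q → Q* = 132.2143, P* = 213.5786.
Marginal revenue: MR = 226.8 − 0.2Q. Set MR = MC: 226.8 − 0.2Q = 134.25 + 0.6Q → Q_m = 115.6875.
Price P_m = 226.8 − 0.1·115.6875 = 215.2313; MC(Q_m) = 134.25 + 0.6·115.6875 = 203.6625.
Competitive Q* = 132.2143, so ΔQ = 16.5268; wedge = 215.2313 − 203.6625 = 11.5688.
Welfare loss = ½ × 16.5268 × 11.5688 = 95.60.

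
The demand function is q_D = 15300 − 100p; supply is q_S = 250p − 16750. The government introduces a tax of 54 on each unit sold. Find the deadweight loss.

In inverse form: demand p = 153 − 0.01q, supply p = 67 + 0.004q.
Competitive equilibrium: 153 − 0.01q = 67 + 0.004q → q* = 6142.8571, p* = 91.5714.
With the tax, the buyer price exceeds the seller price by 54: (153 − 0.01q) − (67 + 0.004q) = 54 → q' = 2285.7143.
Δq = 6142.8571 − 2285.7143 = 3857.1428; the wedge equals the tax, 54.
DWL = ½ × 3857.1428 × 54 = 104142.86.

104142.86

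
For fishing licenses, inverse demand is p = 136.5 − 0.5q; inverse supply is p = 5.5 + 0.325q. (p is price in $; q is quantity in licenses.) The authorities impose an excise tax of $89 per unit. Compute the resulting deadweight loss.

Competitive equilibrium: 136.5 − 0.5q = 5.5 + 0.325q → q* = 158.7879, p* = 57.1061.
With the tax, the buyer price exceeds the seller price by 89: (136.5 − 0.5q) − (5.5 + 0.325q) = 89 → q' = 50.9091.
Δq = 158.7879 − 50.9091 = 107.8788; the wedge equals the tax, 89.
Deadweight loss = ½ × 107.8788 × 89 = $4800.61.

$4800.61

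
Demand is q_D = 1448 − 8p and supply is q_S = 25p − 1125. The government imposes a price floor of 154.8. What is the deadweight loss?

31167.29

In inverse form: demand p = 181 − 0.125q, supply p = 45 + 0.04q.
Competitive equilibrium: 181 − 0.125q = 45 + 0.04q → q* = 824.2424, p* = 77.9697.
At the floor p = 154.8, quantity demanded = (181 − 154.8)/0.125 = 209.6.
Sellers' marginal cost at q' = 209.6: 45 + 0.04·209.6 = 53.384.
Δq = 824.2424 − 209.6 = 614.6424; wedge = 154.8 − 53.384 = 101.416.
Welfare loss = ½ × 614.6424 × 101.416 = 31167.29.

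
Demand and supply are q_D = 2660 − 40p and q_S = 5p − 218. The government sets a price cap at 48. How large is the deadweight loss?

In inverse form: demand p = 66.5 − 0.025q, supply p = 43.6 + 0.2q.
Competitive equilibrium: 66.5 − 0.025q = 43.6 + 0.2q → q* = 101.7778, p* = 63.9556.
At the ceiling p = 48, quantity supplied = (48 − 43.6)/0.2 = 22.
Willingness to pay at q' = 22: 66.5 − 0.025·22 = 65.95.
Δq = 101.7778 − 22 = 79.7778; wedge = 65.95 − 48 = 17.95.
Welfare loss = ½ × 79.7778 × 17.95 = 716.01.

716.01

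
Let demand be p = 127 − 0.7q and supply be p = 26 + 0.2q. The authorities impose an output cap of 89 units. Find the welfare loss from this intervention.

Competitive equilibrium: 127 − 0.7q = 26 + 0.2q → q* = 112.2222, p* = 48.4444.
At q = 89: demand price = 127 − 0.7·89 = 64.7; supply price = 26 + 0.2·89 = 43.8.
Δq = 112.2222 − 89 = 23.2222; wedge = 64.7 − 43.8 = 20.9.
Deadweight loss = ½ × 23.2222 × 20.9 = 242.67.

242.67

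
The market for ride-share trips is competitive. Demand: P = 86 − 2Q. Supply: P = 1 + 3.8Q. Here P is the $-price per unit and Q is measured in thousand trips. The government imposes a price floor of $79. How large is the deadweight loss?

$360.87 thousand

Competitive equilibrium: 86 − 2Q = 1 + 3.8Q → Q* = 14.6552, P* = 56.6897.
At the floor P = 79, quantity demanded = (86 − 79)/2 = 3.5.
Sellers' marginal cost at Q' = 3.5: 1 + 3.8·3.5 = 14.3.
ΔQ = 14.6552 − 3.5 = 11.1552; wedge = 79 − 14.3 = 64.7.
DWL = ½ × 11.1552 × 64.7 = $360.87 thousand.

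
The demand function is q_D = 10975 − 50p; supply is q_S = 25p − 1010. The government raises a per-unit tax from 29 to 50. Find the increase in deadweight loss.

13825

In inverse form: demand p = 219.5 − 0.02q, supply p = 40.4 + 0.04q.
Competitive equilibrium: 219.5 − 0.02q = 40.4 + 0.04q → q* = 2985, p* = 159.8.
For a per-unit tax t: Δq = t/0.06, so DWL = ½·t·(t/0.06) = t²/0.12.
At t = 29: DWL = 7008.333. At t = 50: DWL = 20833.333.
Increase = 20833.333 − 7008.333 = 13825.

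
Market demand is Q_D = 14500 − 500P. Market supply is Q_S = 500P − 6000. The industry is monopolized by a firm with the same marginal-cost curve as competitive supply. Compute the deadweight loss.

In inverse form: demand P = 29 − 0.002Q, supply P = 12 + 0.002Q.
Competitive equilibrium: 29 − 0.002Q = 12 + 0.002Q → Q* = 4250, P* = 20.5.
Marginal revenue: MR = 29 − 0.004Q. Set MR = MC: 29 − 0.004Q = 12 + 0.002Q → Q_m = 2833.333333.
Price P_m = 29 − 0.002·2833.333333 = 23.333333; MC(Q_m) = 12 + 0.002·2833.333333 = 17.666667.
Competitive Q* = 4250, so ΔQ = 1416.666667; wedge = 23.333333 − 17.666667 = 5.666666.
DWL = ½ × 1416.666667 × 5.666666 = 4013.89.

4013.89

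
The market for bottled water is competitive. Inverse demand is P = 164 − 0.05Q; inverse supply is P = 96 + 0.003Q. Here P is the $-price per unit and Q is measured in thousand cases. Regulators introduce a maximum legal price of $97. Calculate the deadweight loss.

Competitive equilibrium: 164 − 0.05Q = 96 + 0.003Q → Q* = 1283.01887, P* = 99.84906.
At the ceiling P = 97, quantity supplied = (97 − 96)/0.003 = 333.33333.
Willingness to pay at Q' = 333.33333: 164 − 0.05·333.33333 = 147.33333.
ΔQ = 1283.01887 − 333.33333 = 949.68554; wedge = 147.33333 − 97 = 50.33333.
Deadweight loss = ½ × 949.68554 × 50.33333 = $23900.42 thousand.

$23900.42 thousand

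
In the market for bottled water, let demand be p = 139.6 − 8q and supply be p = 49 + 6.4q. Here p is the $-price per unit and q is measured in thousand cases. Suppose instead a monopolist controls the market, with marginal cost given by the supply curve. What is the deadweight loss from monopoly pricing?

Competitive equilibrium: 139.6 − 8q = 49 + 6.4q → q* = 6.29167, p* = 89.26667.
Marginal revenue: MR = 139.6 − 16q. Set MR = MC: 139.6 − 16q = 49 + 6.4q → q_m = 4.04464.
Price p_m = 139.6 − 8·4.04464 = 107.24288; MC(q_m) = 49 + 6.4·4.04464 = 74.8857.
Competitive q* = 6.29167, so Δq = 2.24703; wedge = 107.24288 − 74.8857 = 32.35718.
Welfare loss = ½ × 2.24703 × 32.35718 = $36.35 thousand.

$36.35 thousand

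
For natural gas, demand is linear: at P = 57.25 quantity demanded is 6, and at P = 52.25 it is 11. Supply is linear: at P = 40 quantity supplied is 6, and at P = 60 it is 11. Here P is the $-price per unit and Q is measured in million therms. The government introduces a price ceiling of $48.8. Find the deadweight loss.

$3.91 million

Demand slope = (52.25 − 57.25)/(11 − 6) = −1, so P = 63.25 − Q.
Supply slope = (60 − 40)/(11 − 6) = 4, so P = 16 + 4Q.
Competitive equilibrium: 63.25 − Q = 16 + 4Q → Q* = 9.45, P* = 53.8.
At the ceiling P = 48.8, quantity supplied = (48.8 − 16)/4 = 8.2.
Willingness to pay at Q' = 8.2: 63.25 − 1·8.2 = 55.05.
ΔQ = 9.45 − 8.2 = 1.25; wedge = 55.05 − 48.8 = 6.25.
Welfare loss = ½ × 1.25 × 6.25 = $3.91 million.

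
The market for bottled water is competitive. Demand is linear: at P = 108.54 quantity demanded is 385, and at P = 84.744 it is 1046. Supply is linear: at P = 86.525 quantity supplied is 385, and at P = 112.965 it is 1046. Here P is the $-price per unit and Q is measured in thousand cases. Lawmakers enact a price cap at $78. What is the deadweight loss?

$9606.55 thousand

Demand slope = (84.744 − 108.54)/(1046 − 385) = −0.036, so P = 122.4 − 0.036Q.
Supply slope = (112.965 − 86.525)/(1046 − 385) = 0.04, so P = 71.125 + 0.04Q.
Competitive equilibrium: 122.4 − 0.036Q = 71.125 + 0.04Q → Q* = 674.6711, P* = 98.1118.
At the ceiling P = 78, quantity supplied = (78 − 71.125)/0.04 = 171.875.
Willingness to pay at Q' = 171.875: 122.4 − 0.036·171.875 = 116.2125.
ΔQ = 674.6711 − 171.875 = 502.7961; wedge = 116.2125 − 78 = 38.2125.
Deadweight loss = ½ × 502.7961 × 38.2125 = $9606.55 thousand.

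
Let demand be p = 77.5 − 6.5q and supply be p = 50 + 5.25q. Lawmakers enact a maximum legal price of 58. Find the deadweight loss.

Competitive equilibrium: 77.5 − 6.5q = 50 + 5.25q → q* = 2.3404, p* = 62.2872.
At the ceiling p = 58, quantity supplied = (58 − 50)/5.25 = 1.5238.
Willingness to pay at q' = 1.5238: 77.5 − 6.5·1.5238 = 67.5953.
Δq = 2.3404 − 1.5238 = 0.8166; wedge = 67.5953 − 58 = 9.5953.
DWL = ½ × 0.8166 × 9.5953 = 3.92.

3.92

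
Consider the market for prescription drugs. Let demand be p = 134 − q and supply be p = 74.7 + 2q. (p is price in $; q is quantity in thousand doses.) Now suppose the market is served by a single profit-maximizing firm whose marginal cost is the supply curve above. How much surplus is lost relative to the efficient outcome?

Competitive equilibrium: 134 − q = 74.7 + 2q → q* = 19.7667, p* = 114.2333.
Marginal revenue: MR = 134 − 2q. Set MR = MC: 134 − 2q = 74.7 + 2q → q_m = 14.825.
Price p_m = 134 − 1·14.825 = 119.175; MC(q_m) = 74.7 + 2·14.825 = 104.35.
Competitive q* = 19.7667, so Δq = 4.9417; wedge = 119.175 − 104.35 = 14.825.
Welfare loss = ½ × 4.9417 × 14.825 = $36.63 thousand.

$36.63 thousand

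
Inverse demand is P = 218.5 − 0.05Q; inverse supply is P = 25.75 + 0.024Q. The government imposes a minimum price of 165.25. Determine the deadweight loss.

87718.40

Competitive equilibrium: 218.5 − 0.05Q = 25.75 + 0.024Q → Q* = 2604.7297, P* = 88.2635.
At the floor P = 165.25, quantity demanded = (218.5 − 165.25)/0.05 = 1065.
Sellers' marginal cost at Q' = 1065: 25.75 + 0.024·1065 = 51.31.
ΔQ = 2604.7297 − 1065 = 1539.7297; wedge = 165.25 − 51.31 = 113.94.
The triangle = ½ × 1539.7297 × 113.94 = 87718.40.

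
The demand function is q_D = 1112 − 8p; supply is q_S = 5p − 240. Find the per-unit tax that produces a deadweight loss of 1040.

26

In inverse form: demand p = 139 − 0.125q, supply p = 48 + 0.2q.
Competitive equilibrium: 139 − 0.125q = 48 + 0.2q → q* = 280, p* = 104.
A tax t gives Δq = t/0.325 and wedge t, so DWL = t²/0.65.
t²/0.65 = 1040 → t² = 676 → t = 26.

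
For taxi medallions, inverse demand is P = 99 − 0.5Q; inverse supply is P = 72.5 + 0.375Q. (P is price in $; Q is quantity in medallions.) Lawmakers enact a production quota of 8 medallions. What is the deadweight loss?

Competitive equilibrium: 99 − 0.5Q = 72.5 + 0.375Q → Q* = 30.2857, P* = 83.8571.
At Q = 8: demand price = 99 − 0.5·8 = 95; supply price = 72.5 + 0.375·8 = 75.5.
ΔQ = 30.2857 − 8 = 22.2857; wedge = 95 − 75.5 = 19.5.
Welfare loss = ½ × 22.2857 × 19.5 = $217.29.

$217.29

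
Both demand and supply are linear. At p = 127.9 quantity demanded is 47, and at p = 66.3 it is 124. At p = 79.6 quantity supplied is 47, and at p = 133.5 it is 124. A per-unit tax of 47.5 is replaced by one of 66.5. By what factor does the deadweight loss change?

Demand slope = (66.3 − 127.9)/(124 − 47) = −0.8, so p = 165.5 − 0.8q.
Supply slope = (133.5 − 79.6)/(124 − 47) = 0.7, so p = 46.7 + 0.7q.
Competitive equilibrium: 165.5 − 0.8q = 46.7 + 0.7q → q* = 79.2, p* = 102.14.
For a per-unit tax t: Δq = t/1.5, so DWL = ½·t·(t/1.5) = t²/3.
At t = 47.5: DWL = 752.083. At t = 66.5: DWL = 1474.083.
Ratio = (66.5/47.5)² = 1.96.

1.96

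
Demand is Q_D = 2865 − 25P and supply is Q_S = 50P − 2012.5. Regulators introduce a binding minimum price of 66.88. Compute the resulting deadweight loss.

In inverse form: demand P = 114.6 − 0.04Q, supply P = 40.25 + 0.02Q.
Competitive equilibrium: 114.6 − 0.04Q = 40.25 + 0.02Q → Q* = 1239.1667, P* = 65.0333.
At the floor P = 66.88, quantity demanded = (114.6 − 66.88)/0.04 = 1193.
Sellers' marginal cost at Q' = 1193: 40.25 + 0.02·1193 = 64.11.
ΔQ = 1239.1667 − 1193 = 46.1667; wedge = 66.88 − 64.11 = 2.77.
DWL = ½ × 46.1667 × 2.77 = 63.94.

63.94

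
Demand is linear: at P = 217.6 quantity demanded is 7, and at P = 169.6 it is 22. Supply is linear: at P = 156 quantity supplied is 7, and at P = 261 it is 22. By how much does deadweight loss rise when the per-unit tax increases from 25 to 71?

Demand slope = (169.6 − 217.6)/(22 − 7) = −3.2, so P = 240 − 3.2Q.
Supply slope = (261 − 156)/(22 − 7) = 7, so P = 107 + 7Q.
Competitive equilibrium: 240 − 3.2Q = 107 + 7Q → Q* = 13.0392, P* = 198.2745.
For a per-unit tax t: ΔQ = t/10.2, so DWL = ½·t·(t/10.2) = t²/20.4.
At t = 25: DWL = 30.637. At t = 71: DWL = 247.108.
Increase = 247.108 − 30.637 = 216.47.

216.47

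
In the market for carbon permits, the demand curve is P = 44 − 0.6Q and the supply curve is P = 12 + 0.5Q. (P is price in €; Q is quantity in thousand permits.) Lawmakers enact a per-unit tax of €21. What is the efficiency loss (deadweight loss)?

€200.45 thousand

Competitive equilibrium: 44 − 0.6Q = 12 + 0.5Q → Q* = 29.0909, P* = 26.5455.
With the tax, the buyer price exceeds the seller price by 21: (44 − 0.6Q) − (12 + 0.5Q) = 21 → Q' = 10.
ΔQ = 29.0909 − 10 = 19.0909; the wedge equals the tax, 21.
Deadweight loss = ½ × 19.0909 × 21 = €200.45 thousand.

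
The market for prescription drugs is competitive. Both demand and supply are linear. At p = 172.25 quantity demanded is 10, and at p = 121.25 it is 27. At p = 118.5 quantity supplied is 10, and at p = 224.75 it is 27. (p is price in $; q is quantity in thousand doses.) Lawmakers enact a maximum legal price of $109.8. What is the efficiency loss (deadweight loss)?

Demand slope = (121.25 − 172.25)/(27 − 10) = −3, so p = 202.25 − 3q.
Supply slope = (224.75 − 118.5)/(27 − 10) = 6.25, so p = 56 + 6.25q.
Competitive equilibrium: 202.25 − 3q = 56 + 6.25q → q* = 15.8108, p* = 154.8176.
At the ceiling p = 109.8, quantity supplied = (109.8 − 56)/6.25 = 8.608.
Willingness to pay at q' = 8.608: 202.25 − 3·8.608 = 176.426.
Δq = 15.8108 − 8.608 = 7.2028; wedge = 176.426 − 109.8 = 66.626.
DWL = ½ × 7.2028 × 66.626 = $239.95 thousand.

$239.95 thousand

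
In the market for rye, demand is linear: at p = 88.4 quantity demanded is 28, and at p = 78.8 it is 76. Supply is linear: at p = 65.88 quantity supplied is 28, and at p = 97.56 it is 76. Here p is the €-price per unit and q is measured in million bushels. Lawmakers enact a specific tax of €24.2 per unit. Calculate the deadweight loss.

€340.49 million

Demand slope = (78.8 − 88.4)/(76 − 28) = −0.2, so p = 94 − 0.2q.
Supply slope = (97.56 − 65.88)/(76 − 28) = 0.66, so p = 47.4 + 0.66q.
Competitive equilibrium: 94 − 0.2q = 47.4 + 0.66q → q* = 54.186, p* = 83.1628.
With the tax, the buyer price exceeds the seller price by 24.2: (94 − 0.2q) − (47.4 + 0.66q) = 24.2 → q' = 26.0465.
Δq = 54.186 − 26.0465 = 28.1395; the wedge equals the tax, 24.2.
The triangle = ½ × 28.1395 × 24.2 = €340.49 million.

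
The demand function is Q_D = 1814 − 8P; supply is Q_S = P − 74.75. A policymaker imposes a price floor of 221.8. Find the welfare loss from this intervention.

In inverse form: demand P = 226.75 − 0.125Q, supply P = 74.75 + Q.
Competitive equilibrium: 226.75 − 0.125Q = 74.75 + Q → Q* = 135.1111, P* = 209.8611.
At the floor P = 221.8, quantity demanded = (226.75 − 221.8)/0.125 = 39.6.
Sellers' marginal cost at Q' = 39.6: 74.75 + 1·39.6 = 114.35.
ΔQ = 135.1111 − 39.6 = 95.5111; wedge = 221.8 − 114.35 = 107.45.
Deadweight loss = ½ × 95.5111 × 107.45 = 5131.33.

5131.33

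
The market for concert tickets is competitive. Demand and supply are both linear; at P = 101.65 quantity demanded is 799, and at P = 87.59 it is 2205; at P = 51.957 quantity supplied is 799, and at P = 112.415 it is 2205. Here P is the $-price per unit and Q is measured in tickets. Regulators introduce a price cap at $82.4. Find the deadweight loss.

$1397.31

Demand slope = (87.59 − 101.65)/(2205 − 799) = −0.01, so P = 109.64 − 0.01Q.
Supply slope = (112.415 − 51.957)/(2205 − 799) = 0.043, so P = 17.6 + 0.043Q.
Competitive equilibrium: 109.64 − 0.01Q = 17.6 + 0.043Q → Q* = 1736.60377, P* = 92.27396.
At the ceiling P = 82.4, quantity supplied = (82.4 − 17.6)/0.043 = 1506.97674.
Willingness to pay at Q' = 1506.97674: 109.64 − 0.01·1506.97674 = 94.57023.
ΔQ = 1736.60377 − 1506.97674 = 229.62703; wedge = 94.57023 − 82.4 = 12.17023.
DWL = ½ × 229.62703 × 12.17023 = $1397.31.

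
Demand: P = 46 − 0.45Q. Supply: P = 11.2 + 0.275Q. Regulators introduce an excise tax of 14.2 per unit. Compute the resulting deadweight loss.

Competitive equilibrium: 46 − 0.45Q = 11.2 + 0.275Q → Q* = 48, P* = 24.4.
With the tax, the buyer price exceeds the seller price by 14.2: (46 − 0.45Q) − (11.2 + 0.275Q) = 14.2 → Q' = 28.4138.
ΔQ = 48 − 28.4138 = 19.5862; the wedge equals the tax, 14.2.
The triangle = ½ × 19.5862 × 14.2 = 139.06.

139.06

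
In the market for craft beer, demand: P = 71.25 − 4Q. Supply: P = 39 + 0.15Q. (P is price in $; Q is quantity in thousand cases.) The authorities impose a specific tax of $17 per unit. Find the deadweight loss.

Competitive equilibrium: 71.25 − 4Q = 39 + 0.15Q → Q* = 7.7711, P* = 40.1657.
With the tax, the buyer price exceeds the seller price by 17: (71.25 − 4Q) − (39 + 0.15Q) = 17 → Q' = 3.6747.
ΔQ = 7.7711 − 3.6747 = 4.0964; the wedge equals the tax, 17.
Welfare loss = ½ × 4.0964 × 17 = $34.82 thousand.

$34.82 thousand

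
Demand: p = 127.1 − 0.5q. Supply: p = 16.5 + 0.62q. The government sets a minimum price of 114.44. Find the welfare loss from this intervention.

Competitive equilibrium: 127.1 − 0.5q = 16.5 + 0.62q → q* = 98.75, p* = 77.725.
At the floor p = 114.44, quantity demanded = (127.1 − 114.44)/0.5 = 25.32.
Sellers' marginal cost at q' = 25.32: 16.5 + 0.62·25.32 = 32.1984.
Δq = 98.75 − 25.32 = 73.43; wedge = 114.44 − 32.1984 = 82.2416.
Deadweight loss = ½ × 73.43 × 82.2416 = 3019.50.

3019.50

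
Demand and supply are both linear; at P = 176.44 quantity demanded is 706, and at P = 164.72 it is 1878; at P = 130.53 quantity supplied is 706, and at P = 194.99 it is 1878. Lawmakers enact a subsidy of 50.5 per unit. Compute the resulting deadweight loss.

Demand slope = (164.72 − 176.44)/(1878 − 706) = −0.01, so P = 183.5 − 0.01Q.
Supply slope = (194.99 − 130.53)/(1878 − 706) = 0.055, so P = 91.7 + 0.055Q.
Competitive equilibrium: 183.5 − 0.01Q = 91.7 + 0.055Q → Q* = 1412.3077, P* = 169.3769.
The subsidy lowers effective supply by 50.5: P = 41.2 + 0.055Q.
New quantity: 183.5 − 0.01Q = 41.2 + 0.055Q → Q' = 2189.2308.
Overproduction ΔQ = 2189.2308 − 1412.3077 = 776.9231; wedge = subsidy = 50.5.
The triangle = ½ × 776.9231 × 50.5 = 19617.31.

19617.31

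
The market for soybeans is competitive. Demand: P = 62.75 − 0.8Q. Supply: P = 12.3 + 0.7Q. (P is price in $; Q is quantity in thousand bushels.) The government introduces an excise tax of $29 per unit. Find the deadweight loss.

$280.33 thousand

Competitive equilibrium: 62.75 − 0.8Q = 12.3 + 0.7Q → Q* = 33.6333, P* = 35.8433.
With the tax, the buyer price exceeds the seller price by 29: (62.75 − 0.8Q) − (12.3 + 0.7Q) = 29 → Q' = 14.3.
ΔQ = 33.6333 − 14.3 = 19.3333; the wedge equals the tax, 29.
Welfare loss = ½ × 19.3333 × 29 = $280.33 thousand.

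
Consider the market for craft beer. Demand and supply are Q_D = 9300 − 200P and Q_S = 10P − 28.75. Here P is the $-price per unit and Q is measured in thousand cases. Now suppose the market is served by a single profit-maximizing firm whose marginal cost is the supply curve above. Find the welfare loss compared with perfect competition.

In inverse form: demand P = 46.5 − 0.005Q, supply P = 2.875 + 0.1Q.
Competitive equilibrium: 46.5 − 0.005Q = 2.875 + 0.1Q → Q* = 415.4762, P* = 44.4226.
Marginal revenue: MR = 46.5 − 0.01Q. Set MR = MC: 46.5 − 0.01Q = 2.875 + 0.1Q → Q_m = 396.5909.
Price P_m = 46.5 − 0.005·396.5909 = 44.517; MC(Q_m) = 2.875 + 0.1·396.5909 = 42.5341.
Competitive Q* = 415.4762, so ΔQ = 18.8853; wedge = 44.517 − 42.5341 = 1.9829.
Deadweight loss = ½ × 18.8853 × 1.9829 = $18.72 thousand.

$18.72 thousand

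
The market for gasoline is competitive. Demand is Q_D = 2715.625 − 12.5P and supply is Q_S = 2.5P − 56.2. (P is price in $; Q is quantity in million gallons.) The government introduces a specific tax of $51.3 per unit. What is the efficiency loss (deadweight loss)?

In inverse form: demand P = 217.25 − 0.08Q, supply P = 22.48 + 0.4Q.
Competitive equilibrium: 217.25 − 0.08Q = 22.48 + 0.4Q → Q* = 405.7708, P* = 184.7883.
With the tax, the buyer price exceeds the seller price by 51.3: (217.25 − 0.08Q) − (22.48 + 0.4Q) = 51.3 → Q' = 298.8958.
ΔQ = 405.7708 − 298.8958 = 106.875; the wedge equals the tax, 51.3.
Welfare loss = ½ × 106.875 × 51.3 = $2741.34 million.

$2741.34 million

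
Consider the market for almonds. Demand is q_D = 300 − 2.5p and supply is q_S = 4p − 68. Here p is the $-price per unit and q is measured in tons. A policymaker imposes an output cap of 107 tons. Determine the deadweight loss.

In inverse form: demand p = 120 − 0.4q, supply p = 17 + 0.25q.
Competitive equilibrium: 120 − 0.4q = 17 + 0.25q → q* = 158.4615, p* = 56.6154.
At q = 107: demand price = 120 − 0.4·107 = 77.2; supply price = 17 + 0.25·107 = 43.75.
Δq = 158.4615 − 107 = 51.4615; wedge = 77.2 − 43.75 = 33.45.
Deadweight loss = ½ × 51.4615 × 33.45 = $860.69.

$860.69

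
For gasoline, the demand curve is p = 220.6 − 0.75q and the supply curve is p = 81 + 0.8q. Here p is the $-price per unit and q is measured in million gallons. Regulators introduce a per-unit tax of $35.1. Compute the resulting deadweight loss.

Competitive equilibrium: 220.6 − 0.75q = 81 + 0.8q → q* = 90.0645, p* = 153.0516.
With the tax, the buyer price exceeds the seller price by 35.1: (220.6 − 0.75q) − (81 + 0.8q) = 35.1 → q' = 67.4194.
Δq = 90.0645 − 67.4194 = 22.6451; the wedge equals the tax, 35.1.
The triangle = ½ × 22.6451 × 35.1 = $397.42 million.

$397.42 million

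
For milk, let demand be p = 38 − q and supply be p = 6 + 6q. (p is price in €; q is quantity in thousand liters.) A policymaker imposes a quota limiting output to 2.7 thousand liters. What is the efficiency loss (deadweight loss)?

€12.26 thousand

Competitive equilibrium: 38 − q = 6 + 6q → q* = 4.5714, p* = 33.4286.
At q = 2.7: demand price = 38 − 1·2.7 = 35.3; supply price = 6 + 6·2.7 = 22.2.
Δq = 4.5714 − 2.7 = 1.8714; wedge = 35.3 − 22.2 = 13.1.
Welfare loss = ½ × 1.8714 × 13.1 = €12.26 thousand.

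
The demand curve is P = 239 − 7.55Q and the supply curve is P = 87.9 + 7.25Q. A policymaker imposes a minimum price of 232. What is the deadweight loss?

637.59

Competitive equilibrium: 239 − 7.55Q = 87.9 + 7.25Q → Q* = 10.2095, P* = 161.9186.
At the floor P = 232, quantity demanded = (239 − 232)/7.55 = 0.9272.
Sellers' marginal cost at Q' = 0.9272: 87.9 + 7.25·0.9272 = 94.6222.
ΔQ = 10.2095 − 0.9272 = 9.2823; wedge = 232 − 94.6222 = 137.3778.
Deadweight loss = ½ × 9.2823 × 137.3778 = 637.59.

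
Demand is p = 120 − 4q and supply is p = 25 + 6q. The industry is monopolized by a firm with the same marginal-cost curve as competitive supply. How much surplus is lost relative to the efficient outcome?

Competitive equilibrium: 120 − 4q = 25 + 6q → q* = 9.5, p* = 82.
Marginal revenue: MR = 120 − 8q. Set MR = MC: 120 − 8q = 25 + 6q → q_m = 6.7857.
Price p_m = 120 − 4·6.7857 = 92.8572; MC(q_m) = 25 + 6·6.7857 = 65.7142.
Competitive q* = 9.5, so Δq = 2.7143; wedge = 92.8572 − 65.7142 = 27.143.
DWL = ½ × 2.7143 × 27.143 = 36.84.

36.84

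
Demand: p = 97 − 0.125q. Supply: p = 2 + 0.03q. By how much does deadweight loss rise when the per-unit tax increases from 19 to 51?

Competitive equilibrium: 97 − 0.125q = 2 + 0.03q → q* = 612.9032, p* = 20.3871.
For a per-unit tax t: Δq = t/0.155, so DWL = ½·t·(t/0.155) = t²/0.31.
At t = 19: DWL = 1164.516. At t = 51: DWL = 8390.323.
Increase = 8390.323 − 1164.516 = 7225.81.

7225.81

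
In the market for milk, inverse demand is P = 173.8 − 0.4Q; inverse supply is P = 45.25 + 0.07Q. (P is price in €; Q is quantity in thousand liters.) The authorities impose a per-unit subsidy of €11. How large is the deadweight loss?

€128.72 thousand

Competitive equilibrium: 173.8 − 0.4Q = 45.25 + 0.07Q → Q* = 273.5106, P* = 64.3957.
The subsidy lowers effective supply by 11: P = 34.25 + 0.07Q.
New quantity: 173.8 − 0.4Q = 34.25 + 0.07Q → Q' = 296.9149.
Overproduction ΔQ = 296.9149 − 273.5106 = 23.4043; wedge = subsidy = 11.
DWL = ½ × 23.4043 × 11 = €128.72 thousand.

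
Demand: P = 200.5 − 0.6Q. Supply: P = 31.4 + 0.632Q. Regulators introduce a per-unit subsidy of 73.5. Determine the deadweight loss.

2192.47

Competitive equilibrium: 200.5 − 0.6Q = 31.4 + 0.632Q → Q* = 137.2565, P* = 118.1461.
The subsidy lowers effective supply by 73.5: P = 0.632Q − 42.1.
New quantity: 200.5 − 0.6Q = 0.632Q − 42.1 → Q' = 196.9156.
Overproduction ΔQ = 196.9156 − 137.2565 = 59.6591; wedge = subsidy = 73.5.
DWL = ½ × 59.6591 × 73.5 = 2192.47.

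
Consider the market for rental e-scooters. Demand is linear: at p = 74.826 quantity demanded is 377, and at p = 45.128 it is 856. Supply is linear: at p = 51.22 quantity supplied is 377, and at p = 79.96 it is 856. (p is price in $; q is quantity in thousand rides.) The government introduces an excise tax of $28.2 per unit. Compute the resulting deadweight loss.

Demand slope = (45.128 − 74.826)/(856 − 377) = −0.062, so p = 98.2 − 0.062q.
Supply slope = (79.96 − 51.22)/(856 − 377) = 0.06, so p = 28.6 + 0.06q.
Competitive equilibrium: 98.2 − 0.062q = 28.6 + 0.06q → q* = 570.4918, p* = 62.8295.
With the tax, the buyer price exceeds the seller price by 28.2: (98.2 − 0.062q) − (28.6 + 0.06q) = 28.2 → q' = 339.3443.
Δq = 570.4918 − 339.3443 = 231.1475; the wedge equals the tax, 28.2.
Welfare loss = ½ × 231.1475 × 28.2 = $3259.18 thousand.

$3259.18 thousand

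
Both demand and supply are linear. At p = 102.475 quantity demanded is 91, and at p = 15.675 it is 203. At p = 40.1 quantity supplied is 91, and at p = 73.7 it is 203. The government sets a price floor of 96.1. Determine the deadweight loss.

1332.88

Demand slope = (15.675 − 102.475)/(203 − 91) = −0.775, so p = 173 − 0.775q.
Supply slope = (73.7 − 40.1)/(203 − 91) = 0.3, so p = 12.8 + 0.3q.
Competitive equilibrium: 173 − 0.775q = 12.8 + 0.3q → q* = 149.023256, p* = 57.506977.
At the floor p = 96.1, quantity demanded = (173 − 96.1)/0.775 = 99.225806.
Sellers' marginal cost at q' = 99.225806: 12.8 + 0.3·99.225806 = 42.567742.
Δq = 149.023256 − 99.225806 = 49.79745; wedge = 96.1 − 42.567742 = 53.532258.
Deadweight loss = ½ × 49.79745 × 53.532258 = 1332.88.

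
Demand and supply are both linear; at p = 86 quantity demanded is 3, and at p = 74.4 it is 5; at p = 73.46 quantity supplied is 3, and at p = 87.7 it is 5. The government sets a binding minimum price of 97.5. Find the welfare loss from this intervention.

Demand slope = (74.4 − 86)/(5 − 3) = −5.8, so p = 103.4 − 5.8q.
Supply slope = (87.7 − 73.46)/(5 − 3) = 7.12, so p = 52.1 + 7.12q.
Competitive equilibrium: 103.4 − 5.8q = 52.1 + 7.12q → q* = 3.9706, p* = 80.3706.
At the floor p = 97.5, quantity demanded = (103.4 − 97.5)/5.8 = 1.0172.
Sellers' marginal cost at q' = 1.0172: 52.1 + 7.12·1.0172 = 59.3425.
Δq = 3.9706 − 1.0172 = 2.9534; wedge = 97.5 − 59.3425 = 38.1575.
Deadweight loss = ½ × 2.9534 × 38.1575 = 56.35.

56.35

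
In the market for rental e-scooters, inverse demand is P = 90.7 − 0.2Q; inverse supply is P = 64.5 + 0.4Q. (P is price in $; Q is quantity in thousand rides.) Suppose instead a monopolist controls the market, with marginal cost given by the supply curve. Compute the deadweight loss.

Competitive equilibrium: 90.7 − 0.2Q = 64.5 + 0.4Q → Q* = 43.6667, P* = 81.9667.
Marginal revenue: MR = 90.7 − 0.4Q. Set MR = MC: 90.7 − 0.4Q = 64.5 + 0.4Q → Q_m = 32.75.
Price P_m = 90.7 − 0.2·32.75 = 84.15; MC(Q_m) = 64.5 + 0.4·32.75 = 77.6.
Competitive Q* = 43.6667, so ΔQ = 10.9167; wedge = 84.15 − 77.6 = 6.55.
DWL = ½ × 10.9167 × 6.55 = $35.75 thousand.

$35.75 thousand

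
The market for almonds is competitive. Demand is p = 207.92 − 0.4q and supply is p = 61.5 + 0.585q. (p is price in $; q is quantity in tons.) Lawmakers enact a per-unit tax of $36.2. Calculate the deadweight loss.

$665.20

Competitive equilibrium: 207.92 − 0.4q = 61.5 + 0.585q → q* = 148.6497, p* = 148.4601.
With the tax, the buyer price exceeds the seller price by 36.2: (207.92 − 0.4q) − (61.5 + 0.585q) = 36.2 → q' = 111.8985.
Δq = 148.6497 − 111.8985 = 36.7512; the wedge equals the tax, 36.2.
Deadweight loss = ½ × 36.7512 × 36.2 = $665.20.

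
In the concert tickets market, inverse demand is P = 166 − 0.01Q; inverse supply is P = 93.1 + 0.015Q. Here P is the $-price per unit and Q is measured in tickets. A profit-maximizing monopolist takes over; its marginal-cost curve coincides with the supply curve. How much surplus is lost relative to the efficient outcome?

$8676.59

Competitive equilibrium: 166 − 0.01Q = 93.1 + 0.015Q → Q* = 2916, P* = 136.84.
Marginal revenue: MR = 166 − 0.02Q. Set MR = MC: 166 − 0.02Q = 93.1 + 0.015Q → Q_m = 2082.85714.
Price P_m = 166 − 0.01·2082.85714 = 145.17143; MC(Q_m) = 93.1 + 0.015·2082.85714 = 124.34286.
Competitive Q* = 2916, so ΔQ = 833.14286; wedge = 145.17143 − 124.34286 = 20.82857.
DWL = ½ × 833.14286 × 20.82857 = $8676.59.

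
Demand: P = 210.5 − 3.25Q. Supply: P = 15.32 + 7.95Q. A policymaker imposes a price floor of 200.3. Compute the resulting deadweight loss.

Competitive equilibrium: 210.5 − 3.25Q = 15.32 + 7.95Q → Q* = 17.4268, P* = 153.8629.
At the floor P = 200.3, quantity demanded = (210.5 − 200.3)/3.25 = 3.1385.
Sellers' marginal cost at Q' = 3.1385: 15.32 + 7.95·3.1385 = 40.2711.
ΔQ = 17.4268 − 3.1385 = 14.2883; wedge = 200.3 − 40.2711 = 160.0289.
Welfare loss = ½ × 14.2883 × 160.0289 = 1143.27.

1143.27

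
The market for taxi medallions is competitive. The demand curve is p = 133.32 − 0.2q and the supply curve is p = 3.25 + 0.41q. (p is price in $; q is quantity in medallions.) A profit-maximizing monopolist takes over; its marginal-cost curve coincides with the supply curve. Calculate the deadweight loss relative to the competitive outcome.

$845.44

Competitive equilibrium: 133.32 − 0.2q = 3.25 + 0.41q → q* = 213.22951, p* = 90.6741.
Marginal revenue: MR = 133.32 − 0.4q. Set MR = MC: 133.32 − 0.4q = 3.25 + 0.41q → q_m = 160.58025.
Price p_m = 133.32 − 0.2·160.58025 = 101.20395; MC(q_m) = 3.25 + 0.41·160.58025 = 69.0879.
Competitive q* = 213.22951, so Δq = 52.64926; wedge = 101.20395 − 69.0879 = 32.11605.
Welfare loss = ½ × 52.64926 × 32.11605 = $845.44.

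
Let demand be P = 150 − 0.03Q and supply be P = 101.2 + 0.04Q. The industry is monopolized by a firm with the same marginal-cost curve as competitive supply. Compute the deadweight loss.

Competitive equilibrium: 150 − 0.03Q = 101.2 + 0.04Q → Q* = 697.1429, P* = 129.0857.
Marginal revenue: MR = 150 − 0.06Q. Set MR = MC: 150 − 0.06Q = 101.2 + 0.04Q → Q_m = 488.
Price P_m = 150 − 0.03·488 = 135.36; MC(Q_m) = 101.2 + 0.04·488 = 120.72.
Competitive Q* = 697.1429, so ΔQ = 209.1429; wedge = 135.36 − 120.72 = 14.64.
The triangle = ½ × 209.1429 × 14.64 = 1530.93.

1530.93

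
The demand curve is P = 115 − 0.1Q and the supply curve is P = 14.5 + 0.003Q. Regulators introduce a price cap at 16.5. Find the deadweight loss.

Competitive equilibrium: 115 − 0.1Q = 14.5 + 0.003Q → Q* = 975.72816, P* = 17.42718.
At the ceiling P = 16.5, quantity supplied = (16.5 − 14.5)/0.003 = 666.66667.
Willingness to pay at Q' = 666.66667: 115 − 0.1·666.66667 = 48.33333.
ΔQ = 975.72816 − 666.66667 = 309.06149; wedge = 48.33333 − 16.5 = 31.83333.
Deadweight loss = ½ × 309.06149 × 31.83333 = 4919.23.

4919.23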